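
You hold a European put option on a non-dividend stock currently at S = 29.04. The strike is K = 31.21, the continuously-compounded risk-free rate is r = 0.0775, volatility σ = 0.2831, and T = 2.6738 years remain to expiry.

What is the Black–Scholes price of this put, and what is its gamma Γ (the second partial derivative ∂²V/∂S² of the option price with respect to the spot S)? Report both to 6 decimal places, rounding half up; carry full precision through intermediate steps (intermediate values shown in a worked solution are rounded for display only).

σ√T = 0.2831·√2.6738 = 0.462918
d₁ = (ln(S/K) + (r+σ²/2)T) / (σ√T) = (ln(29.04/31.21) + (0.0775+0.2831²/2)·2.6738) / 0.462918 = (-0.072064 + 0.314366) / 0.462918 = 0.523422
d₂ = d₁ − σ√T = 0.523422 − 0.462918 = 0.060504
e^{−rT} = e^{−0.0775·2.6738} = 0.812841
N(−d₁) = 0.300340,  N(−d₂) = 0.475877
Put price V = K·e^{−rT}·N(−d₂) − S·N(−d₁) = 12.072418 − 8.721878 = 3.350539
φ(d₁) = (1/√(2π))·e^{−d₁²/2} = 0.347871
Γ = φ(d₁) / (S·σ·√T) = 0.025877

price = 3.350539
Γ = 0.025877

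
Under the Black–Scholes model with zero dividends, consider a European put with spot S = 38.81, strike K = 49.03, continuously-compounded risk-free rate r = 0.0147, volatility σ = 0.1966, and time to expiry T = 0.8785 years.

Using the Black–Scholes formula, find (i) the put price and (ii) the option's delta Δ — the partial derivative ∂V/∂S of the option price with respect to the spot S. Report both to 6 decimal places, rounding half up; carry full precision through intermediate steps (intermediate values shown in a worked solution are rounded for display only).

σ√T = 0.1966·√0.8785 = 0.184270
d₁ = (ln(S/K) + (r+σ²/2)T) / (σ√T) = (ln(38.81/49.03) + (0.0147+0.1966²/2)·0.8785) / 0.184270 = (-0.233754 + 0.029892) / 0.184270 = -1.106327
d₂ = d₁ − σ√T = -1.106327 − 0.184270 = -1.290597
e^{−rT} = e^{−0.0147·0.8785} = 0.987169
N(−d₁) = 0.865707,  N(−d₂) = 0.901578
Put price V = K·e^{−rT}·N(−d₂) − S·N(−d₁) = 43.637199 − 33.598108 = 10.039091
Δ = −N(−d₁) = -0.865707

price = 10.039091
Δ = -0.865707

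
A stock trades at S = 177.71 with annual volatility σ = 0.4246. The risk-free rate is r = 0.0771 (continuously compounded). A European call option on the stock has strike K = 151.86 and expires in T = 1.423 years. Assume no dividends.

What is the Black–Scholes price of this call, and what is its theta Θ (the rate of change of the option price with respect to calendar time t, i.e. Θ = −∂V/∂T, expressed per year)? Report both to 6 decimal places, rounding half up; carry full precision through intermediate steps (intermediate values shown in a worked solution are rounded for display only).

σ√T = 0.4246·√1.423 = 0.506503
d₁ = (ln(S/K) + (r+σ²/2)T) / (σ√T) = (ln(177.71/151.86) + (0.0771+0.4246²/2)·1.423) / 0.506503 = (0.157194 + 0.237986) / 0.506503 = 0.780212
d₂ = d₁ − σ√T = 0.780212 − 0.506503 = 0.273709
e^{−rT} = e^{−0.0771·1.423} = 0.896091
N(d₁) = 0.782367,  N(d₂) = 0.607846
Call price V = S·N(d₁) − K·e^{−rT}·N(d₂) = 139.034437 − 82.715878 = 56.318559
φ(d₁) = (1/√(2π))·e^{−d₁²/2} = 0.294256
Θ = −S·φ(d₁)·σ/(2√T) − r·K·e^{−rT}·N(d₂) = −9.306475 − 6.377394 = -15.683870

price = 56.318559
Θ = -15.683870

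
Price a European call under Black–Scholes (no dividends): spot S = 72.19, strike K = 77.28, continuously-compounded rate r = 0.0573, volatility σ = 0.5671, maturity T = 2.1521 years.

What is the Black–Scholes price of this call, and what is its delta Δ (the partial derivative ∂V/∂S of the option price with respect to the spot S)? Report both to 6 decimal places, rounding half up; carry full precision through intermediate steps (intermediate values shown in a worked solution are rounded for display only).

price = 24.645883
Δ = 0.685203

σ√T = 0.5671·√2.1521 = 0.831938
d₁ = (ln(S/K) + (r+σ²/2)T) / (σ√T) = (ln(72.19/77.28) + (0.0573+0.5671²/2)·2.1521) / 0.831938 = (-0.068134 + 0.469376) / 0.831938 = 0.482298
d₂ = d₁ − σ√T = 0.482298 − 0.831938 = -0.349640
e^{−rT} = e^{−0.0573·2.1521} = 0.883985
N(d₁) = 0.685203,  N(d₂) = 0.363305
Call price V = S·N(d₁) − K·e^{−rT}·N(d₂) = 49.464795 − 24.818912 = 24.645883
Δ = N(d₁) = 0.685203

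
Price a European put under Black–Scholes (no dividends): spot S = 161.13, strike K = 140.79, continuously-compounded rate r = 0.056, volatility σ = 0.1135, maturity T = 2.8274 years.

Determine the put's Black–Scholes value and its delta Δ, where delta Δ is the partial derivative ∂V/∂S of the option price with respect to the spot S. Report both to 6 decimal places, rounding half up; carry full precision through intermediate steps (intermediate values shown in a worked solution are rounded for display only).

σ√T = 0.1135·√2.8274 = 0.190849
d₁ = (ln(S/K) + (r+σ²/2)T) / (σ√T) = (ln(161.13/140.79) + (0.056+0.1135²/2)·2.8274) / 0.190849 = (0.134942 + 0.176546) / 0.190849 = 1.632120
d₂ = d₁ − σ√T = 1.632120 − 0.190849 = 1.441271
e^{−rT} = e^{−0.056·2.8274} = 0.853564
N(−d₁) = 0.051327,  N(−d₂) = 0.074754
Put price V = K·e^{−rT}·N(−d₂) − S·N(−d₁) = 8.983448 − 8.270343 = 0.713105
Δ = −N(−d₁) = -0.051327

price = 0.713105
Δ = -0.051327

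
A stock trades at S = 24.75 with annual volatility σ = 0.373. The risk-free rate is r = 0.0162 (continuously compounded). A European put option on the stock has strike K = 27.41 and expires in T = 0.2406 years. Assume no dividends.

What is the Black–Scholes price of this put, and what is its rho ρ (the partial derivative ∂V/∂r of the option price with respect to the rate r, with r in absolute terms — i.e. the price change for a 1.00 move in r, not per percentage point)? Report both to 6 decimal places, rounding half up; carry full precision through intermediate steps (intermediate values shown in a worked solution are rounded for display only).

σ√T = 0.373·√0.2406 = 0.182960
d₁ = (ln(S/K) + (r+σ²/2)T) / (σ√T) = (ln(24.75/27.41) + (0.0162+0.373²/2)·0.2406) / 0.182960 = (-0.102082 + 0.020635) / 0.182960 = -0.445165
d₂ = d₁ − σ√T = -0.445165 − 0.182960 = -0.628125
e^{−rT} = e^{−0.0162·0.2406} = 0.996110
N(−d₁) = 0.671900,  N(−d₂) = 0.735039
Put price V = K·e^{−rT}·N(−d₂) − S·N(−d₁) = 20.069044 − 16.629519 = 3.439525
ρ = −K·T·e^{−rT}·N(−d₂) = -4.828612

price = 3.439525
ρ = -4.828612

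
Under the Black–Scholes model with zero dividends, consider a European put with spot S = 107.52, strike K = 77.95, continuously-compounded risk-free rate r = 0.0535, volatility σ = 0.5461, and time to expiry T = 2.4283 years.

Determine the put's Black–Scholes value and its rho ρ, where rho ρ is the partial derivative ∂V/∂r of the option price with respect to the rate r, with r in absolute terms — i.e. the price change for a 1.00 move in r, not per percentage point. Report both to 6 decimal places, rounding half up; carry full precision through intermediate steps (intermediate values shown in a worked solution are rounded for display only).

price = 13.135676
ρ = -76.156330

σ√T = 0.5461·√2.4283 = 0.850988
d₁ = (ln(S/K) + (r+σ²/2)T) / (σ√T) = (ln(107.52/77.95) + (0.0535+0.5461²/2)·2.4283) / 0.850988 = (0.321609 + 0.492004) / 0.850988 = 0.956081
d₂ = d₁ − σ√T = 0.956081 − 0.850988 = 0.105093
e^{−rT} = e^{−0.0535·2.4283} = 0.878171
N(−d₁) = 0.169516,  N(−d₂) = 0.458151
Put price V = K·e^{−rT}·N(−d₂) − S·N(−d₁) = 31.361994 − 18.226318 = 13.135676
ρ = −K·T·e^{−rT}·N(−d₂) = -76.156330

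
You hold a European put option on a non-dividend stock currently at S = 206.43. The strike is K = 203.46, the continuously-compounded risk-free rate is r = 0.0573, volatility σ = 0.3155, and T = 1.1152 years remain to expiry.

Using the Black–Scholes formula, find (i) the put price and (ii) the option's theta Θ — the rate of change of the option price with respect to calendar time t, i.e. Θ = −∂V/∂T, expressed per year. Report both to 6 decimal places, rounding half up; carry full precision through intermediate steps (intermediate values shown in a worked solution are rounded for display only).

σ√T = 0.3155·√1.1152 = 0.333178
d₁ = (ln(S/K) + (r+σ²/2)T) / (σ√T) = (ln(206.43/203.46) + (0.0573+0.3155²/2)·1.1152) / 0.333178 = (0.014492 + 0.119405) / 0.333178 = 0.401877
d₂ = d₁ − σ√T = 0.401877 − 0.333178 = 0.068700
e^{−rT} = e^{−0.0573·1.1152} = 0.938098
N(−d₁) = 0.343887,  N(−d₂) = 0.472614
Put price V = K·e^{−rT}·N(−d₂) − S·N(−d₁) = 90.205708 − 70.988616 = 19.217092
φ(d₁) = (1/√(2π))·e^{−d₁²/2} = 0.367993
Θ = −S·φ(d₁)·σ/(2√T) + r·K·e^{−rT}·N(−d₂) = −11.347636 + 5.168787 = -6.178849

price = 19.217092
Θ = -6.178849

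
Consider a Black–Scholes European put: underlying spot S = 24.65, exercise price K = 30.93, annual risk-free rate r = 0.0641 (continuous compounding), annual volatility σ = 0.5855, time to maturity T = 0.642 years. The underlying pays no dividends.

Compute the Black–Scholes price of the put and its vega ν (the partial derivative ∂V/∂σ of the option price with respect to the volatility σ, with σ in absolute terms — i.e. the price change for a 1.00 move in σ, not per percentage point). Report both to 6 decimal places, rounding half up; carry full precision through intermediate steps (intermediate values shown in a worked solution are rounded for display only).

price = 7.936204
ν = 7.777360

σ√T = 0.5855·√0.642 = 0.469131
d₁ = (ln(S/K) + (r+σ²/2)T) / (σ√T) = (ln(24.65/30.93) + (0.0641+0.5855²/2)·0.642) / 0.469131 = (-0.226950 + 0.151194) / 0.469131 = -0.161480
d₂ = d₁ − σ√T = -0.161480 − 0.469131 = -0.630611
e^{−rT} = e^{−0.0641·0.642} = 0.959683
N(−d₁) = 0.564142,  N(−d₂) = 0.735853
Put price V = K·e^{−rT}·N(−d₂) − S·N(−d₁) = 21.842313 − 13.906110 = 7.936204
φ(d₁) = (1/√(2π))·e^{−d₁²/2} = 0.393775
ν = S·φ(d₁)·√T = 7.777360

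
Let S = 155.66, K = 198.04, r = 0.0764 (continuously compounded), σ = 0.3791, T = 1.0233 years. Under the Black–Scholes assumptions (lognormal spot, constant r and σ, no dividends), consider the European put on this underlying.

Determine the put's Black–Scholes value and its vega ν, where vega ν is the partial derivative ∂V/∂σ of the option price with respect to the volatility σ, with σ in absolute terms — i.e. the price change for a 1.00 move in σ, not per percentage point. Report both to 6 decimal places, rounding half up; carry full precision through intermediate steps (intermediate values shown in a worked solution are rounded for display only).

price = 41.750481
ν = 61.146467

σ√T = 0.3791·√1.0233 = 0.383491
d₁ = (ln(S/K) + (r+σ²/2)T) / (σ√T) = (ln(155.66/198.04) + (0.0764+0.3791²/2)·1.0233) / 0.383491 = (-0.240795 + 0.151713) / 0.383491 = -0.232292
d₂ = d₁ − σ√T = -0.232292 − 0.383491 = -0.615783
e^{−rT} = e^{−0.0764·1.0233} = 0.924798
N(−d₁) = 0.591845,  N(−d₂) = 0.730981
Put price V = K·e^{−rT}·N(−d₂) − S·N(−d₁) = 133.877003 − 92.126521 = 41.750481
φ(d₁) = (1/√(2π))·e^{−d₁²/2} = 0.388323
ν = S·φ(d₁)·√T = 61.146467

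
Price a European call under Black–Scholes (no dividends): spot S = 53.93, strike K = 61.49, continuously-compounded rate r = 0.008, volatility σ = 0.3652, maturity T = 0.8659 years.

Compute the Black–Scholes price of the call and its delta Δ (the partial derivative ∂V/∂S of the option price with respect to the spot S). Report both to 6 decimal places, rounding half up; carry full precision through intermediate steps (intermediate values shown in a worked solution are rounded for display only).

price = 4.697246
Δ = 0.422408

σ√T = 0.3652·√0.8659 = 0.339832
d₁ = (ln(S/K) + (r+σ²/2)T) / (σ√T) = (ln(53.93/61.49) + (0.008+0.3652²/2)·0.8659) / 0.339832 = (-0.131188 + 0.064670) / 0.339832 = -0.195736
d₂ = d₁ − σ√T = -0.195736 − 0.339832 = -0.535568
e^{−rT} = e^{−0.008·0.8659} = 0.993097
N(d₁) = 0.422408,  N(d₂) = 0.296128
Call price V = S·N(d₁) − K·e^{−rT}·N(d₂) = 22.780482 − 18.083236 = 4.697246
Δ = N(d₁) = 0.422408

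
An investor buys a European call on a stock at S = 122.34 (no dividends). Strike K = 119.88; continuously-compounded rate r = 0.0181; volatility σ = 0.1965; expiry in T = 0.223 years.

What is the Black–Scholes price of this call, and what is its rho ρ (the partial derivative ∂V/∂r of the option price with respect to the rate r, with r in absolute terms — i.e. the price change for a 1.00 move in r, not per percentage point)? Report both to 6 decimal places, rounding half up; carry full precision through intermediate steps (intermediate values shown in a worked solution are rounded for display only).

price = 6.097272
ρ = 15.589489

σ√T = 0.1965·√0.223 = 0.092793
d₁ = (ln(S/K) + (r+σ²/2)T) / (σ√T) = (ln(122.34/119.88) + (0.0181+0.1965²/2)·0.223) / 0.092793 = (0.020313 + 0.008342) / 0.092793 = 0.308799
d₂ = d₁ − σ√T = 0.308799 − 0.092793 = 0.216006
e^{−rT} = e^{−0.0181·0.223} = 0.995972
N(d₁) = 0.621263,  N(d₂) = 0.585509
Call price V = S·N(d₁) − K·e^{−rT}·N(d₂) = 76.005293 − 69.908020 = 6.097272
ρ = K·T·e^{−rT}·N(d₂) = 15.589489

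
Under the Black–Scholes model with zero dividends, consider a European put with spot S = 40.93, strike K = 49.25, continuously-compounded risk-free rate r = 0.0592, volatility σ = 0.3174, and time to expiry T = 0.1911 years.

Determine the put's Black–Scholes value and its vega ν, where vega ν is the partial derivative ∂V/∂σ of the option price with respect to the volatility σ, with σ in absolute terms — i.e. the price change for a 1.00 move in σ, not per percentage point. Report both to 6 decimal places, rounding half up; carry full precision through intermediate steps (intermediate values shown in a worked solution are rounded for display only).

σ√T = 0.3174·√0.1911 = 0.138751
d₁ = (ln(S/K) + (r+σ²/2)T) / (σ√T) = (ln(40.93/49.25) + (0.0592+0.3174²/2)·0.1911) / 0.138751 = (-0.185046 + 0.020939) / 0.138751 = -1.182741
d₂ = d₁ − σ√T = -1.182741 − 0.138751 = -1.321493
e^{−rT} = e^{−0.0592·0.1911} = 0.988751
N(−d₁) = 0.881544,  N(−d₂) = 0.906831
Put price V = K·e^{−rT}·N(−d₂) − S·N(−d₁) = 44.159036 − 36.081603 = 8.077432
φ(d₁) = (1/√(2π))·e^{−d₁²/2} = 0.198220
ν = S·φ(d₁)·√T = 3.546662

price = 8.077432
ν = 3.546662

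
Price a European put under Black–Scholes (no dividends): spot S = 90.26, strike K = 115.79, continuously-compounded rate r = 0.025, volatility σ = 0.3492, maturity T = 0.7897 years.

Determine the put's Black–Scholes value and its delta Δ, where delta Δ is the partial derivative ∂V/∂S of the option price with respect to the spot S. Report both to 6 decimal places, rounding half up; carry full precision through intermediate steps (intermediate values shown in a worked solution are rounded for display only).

price = 27.436242
Δ = -0.720355

σ√T = 0.3492·√0.7897 = 0.310317
d₁ = (ln(S/K) + (r+σ²/2)T) / (σ√T) = (ln(90.26/115.79) + (0.025+0.3492²/2)·0.7897) / 0.310317 = (-0.249084 + 0.067891) / 0.310317 = -0.583897
d₂ = d₁ − σ√T = -0.583897 − 0.310317 = -0.894214
e^{−rT} = e^{−0.025·0.7897} = 0.980451
N(−d₁) = 0.720355,  N(−d₂) = 0.814396
Put price V = K·e^{−rT}·N(−d₂) − S·N(−d₁) = 92.455501 − 65.019259 = 27.436242
Δ = −N(−d₁) = -0.720355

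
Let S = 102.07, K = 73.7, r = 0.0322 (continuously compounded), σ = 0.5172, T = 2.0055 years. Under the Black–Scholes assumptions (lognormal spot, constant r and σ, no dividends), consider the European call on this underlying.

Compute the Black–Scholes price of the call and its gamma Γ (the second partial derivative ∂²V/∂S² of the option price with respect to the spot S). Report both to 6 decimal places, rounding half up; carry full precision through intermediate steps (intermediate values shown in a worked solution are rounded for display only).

σ√T = 0.5172·√2.0055 = 0.732436
d₁ = (ln(S/K) + (r+σ²/2)T) / (σ√T) = (ln(102.07/73.7) + (0.0322+0.5172²/2)·2.0055) / 0.732436 = (0.325656 + 0.332809) / 0.732436 = 0.899006
d₂ = d₁ − σ√T = 0.899006 − 0.732436 = 0.166570
e^{−rT} = e^{−0.0322·2.0055} = 0.937464
N(d₁) = 0.815675,  N(d₂) = 0.566146
Call price V = S·N(d₁) − K·e^{−rT}·N(d₂) = 83.255974 − 39.115619 = 44.140355
φ(d₁) = (1/√(2π))·e^{−d₁²/2} = 0.266323
Γ = φ(d₁) / (S·σ·√T) = 0.003562

price = 44.140355
Γ = 0.003562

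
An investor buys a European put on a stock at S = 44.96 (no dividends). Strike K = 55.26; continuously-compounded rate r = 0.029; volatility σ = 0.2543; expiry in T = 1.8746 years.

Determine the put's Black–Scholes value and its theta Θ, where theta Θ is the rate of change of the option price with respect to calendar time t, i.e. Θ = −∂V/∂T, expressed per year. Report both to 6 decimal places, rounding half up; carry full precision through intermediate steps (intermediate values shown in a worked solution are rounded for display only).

price = 11.033558
Θ = -0.502672

σ√T = 0.2543·√1.8746 = 0.348177
d₁ = (ln(S/K) + (r+σ²/2)T) / (σ√T) = (ln(44.96/55.26) + (0.029+0.2543²/2)·1.8746) / 0.348177 = (-0.206276 + 0.114977) / 0.348177 = -0.262220
d₂ = d₁ − σ√T = -0.262220 − 0.348177 = -0.610397
e^{−rT} = e^{−0.029·1.8746} = 0.947088
N(−d₁) = 0.603424,  N(−d₂) = 0.729201
Put price V = K·e^{−rT}·N(−d₂) − S·N(−d₁) = 38.163497 − 27.129939 = 11.033558
φ(d₁) = (1/√(2π))·e^{−d₁²/2} = 0.385460
Θ = −S·φ(d₁)·σ/(2√T) + r·K·e^{−rT}·N(−d₂) = −1.609413 + 1.106741 = -0.502672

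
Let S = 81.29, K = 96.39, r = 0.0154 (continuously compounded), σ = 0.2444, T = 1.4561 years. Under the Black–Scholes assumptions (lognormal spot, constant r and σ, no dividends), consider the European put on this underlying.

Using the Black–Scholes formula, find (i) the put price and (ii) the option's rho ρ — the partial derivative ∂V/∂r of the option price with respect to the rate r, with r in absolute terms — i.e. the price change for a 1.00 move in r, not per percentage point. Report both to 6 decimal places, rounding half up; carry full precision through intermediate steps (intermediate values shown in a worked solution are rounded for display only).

price = 18.027009
ρ = -101.816255

σ√T = 0.2444·√1.4561 = 0.294915
d₁ = (ln(S/K) + (r+σ²/2)T) / (σ√T) = (ln(81.29/96.39) + (0.0154+0.2444²/2)·1.4561) / 0.294915 = (-0.170379 + 0.065911) / 0.294915 = -0.354231
d₂ = d₁ − σ√T = -0.354231 − 0.294915 = -0.649146
e^{−rT} = e^{−0.0154·1.4561} = 0.977826
N(−d₁) = 0.638417,  N(−d₂) = 0.741878
Put price V = K·e^{−rT}·N(−d₂) − S·N(−d₁) = 69.923944 − 51.896935 = 18.027009
ρ = −K·T·e^{−rT}·N(−d₂) = -101.816255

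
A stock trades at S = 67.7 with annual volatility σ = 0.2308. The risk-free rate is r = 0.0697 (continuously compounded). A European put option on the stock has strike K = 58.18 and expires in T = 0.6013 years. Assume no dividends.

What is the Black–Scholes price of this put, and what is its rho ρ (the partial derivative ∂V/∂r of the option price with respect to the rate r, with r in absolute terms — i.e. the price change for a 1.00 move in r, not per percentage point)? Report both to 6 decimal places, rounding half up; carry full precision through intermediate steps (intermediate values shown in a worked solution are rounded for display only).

σ√T = 0.2308·√0.6013 = 0.178970
d₁ = (ln(S/K) + (r+σ²/2)T) / (σ√T) = (ln(67.7/58.18) + (0.0697+0.2308²/2)·0.6013) / 0.178970 = (0.151545 + 0.057926) / 0.178970 = 1.170418
d₂ = d₁ − σ√T = 1.170418 − 0.178970 = 0.991448
e^{−rT} = e^{−0.0697·0.6013} = 0.958955
N(−d₁) = 0.120916,  N(−d₂) = 0.160733
Put price V = K·e^{−rT}·N(−d₂) − S·N(−d₁) = 8.967645 − 8.186034 = 0.781611
ρ = −K·T·e^{−rT}·N(−d₂) = -5.392245

price = 0.781611
ρ = -5.392245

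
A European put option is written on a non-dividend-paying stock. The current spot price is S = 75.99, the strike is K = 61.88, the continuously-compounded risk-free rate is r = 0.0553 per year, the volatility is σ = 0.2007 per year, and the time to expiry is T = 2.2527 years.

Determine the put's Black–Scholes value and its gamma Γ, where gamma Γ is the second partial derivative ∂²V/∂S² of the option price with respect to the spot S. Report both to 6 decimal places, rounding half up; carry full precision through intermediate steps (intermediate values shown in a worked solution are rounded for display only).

price = 1.333962
Γ = 0.008019

σ√T = 0.2007·√2.2527 = 0.301231
d₁ = (ln(S/K) + (r+σ²/2)T) / (σ√T) = (ln(75.99/61.88) + (0.0553+0.2007²/2)·2.2527) / 0.301231 = (0.205405 + 0.169944) / 0.301231 = 1.246052
d₂ = d₁ − σ√T = 1.246052 − 0.301231 = 0.944821
e^{−rT} = e^{−0.0553·2.2527} = 0.882873
N(−d₁) = 0.106373,  N(−d₂) = 0.172375
Put price V = K·e^{−rT}·N(−d₂) − S·N(−d₁) = 9.417220 − 8.083258 = 1.333962
φ(d₁) = (1/√(2π))·e^{−d₁²/2} = 0.183551
Γ = φ(d₁) / (S·σ·√T) = 0.008019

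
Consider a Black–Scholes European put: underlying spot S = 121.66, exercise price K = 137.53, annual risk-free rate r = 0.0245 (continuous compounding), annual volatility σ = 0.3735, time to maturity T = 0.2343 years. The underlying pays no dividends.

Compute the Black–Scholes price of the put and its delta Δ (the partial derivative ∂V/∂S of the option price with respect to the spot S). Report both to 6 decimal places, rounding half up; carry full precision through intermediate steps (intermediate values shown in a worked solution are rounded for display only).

σ√T = 0.3735·√0.2343 = 0.180791
d₁ = (ln(S/K) + (r+σ²/2)T) / (σ√T) = (ln(121.66/137.53) + (0.0245+0.3735²/2)·0.2343) / 0.180791 = (-0.122612 + 0.022083) / 0.180791 = -0.556050
d₂ = d₁ − σ√T = -0.556050 − 0.180791 = -0.736841
e^{−rT} = e^{−0.0245·0.2343} = 0.994276
N(−d₁) = 0.710912,  N(−d₂) = 0.769390
Put price V = K·e^{−rT}·N(−d₂) − S·N(−d₁) = 105.208588 − 86.489500 = 18.719087
Δ = −N(−d₁) = -0.710912

price = 18.719087
Δ = -0.710912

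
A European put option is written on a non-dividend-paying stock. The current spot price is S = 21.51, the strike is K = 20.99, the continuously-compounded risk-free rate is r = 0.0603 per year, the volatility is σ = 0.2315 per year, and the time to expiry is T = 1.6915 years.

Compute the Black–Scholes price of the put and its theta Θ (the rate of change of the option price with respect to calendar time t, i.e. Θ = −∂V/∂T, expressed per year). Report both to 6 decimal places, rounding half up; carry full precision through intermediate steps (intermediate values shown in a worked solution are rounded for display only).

σ√T = 0.2315·√1.6915 = 0.301084
d₁ = (ln(S/K) + (r+σ²/2)T) / (σ√T) = (ln(21.51/20.99) + (0.0603+0.2315²/2)·1.6915) / 0.301084 = (0.024472 + 0.147323) / 0.301084 = 0.570589
d₂ = d₁ − σ√T = 0.570589 − 0.301084 = 0.269505
e^{−rT} = e^{−0.0603·1.6915} = 0.903032
N(−d₁) = 0.284139,  N(−d₂) = 0.393770
Put price V = K·e^{−rT}·N(−d₂) − S·N(−d₁) = 7.463776 − 6.111834 = 1.351942
φ(d₁) = (1/√(2π))·e^{−d₁²/2} = 0.339010
Θ = −S·φ(d₁)·σ/(2√T) + r·K·e^{−rT}·N(−d₂) = −0.648991 + 0.450066 = -0.198925

price = 1.351942
Θ = -0.198925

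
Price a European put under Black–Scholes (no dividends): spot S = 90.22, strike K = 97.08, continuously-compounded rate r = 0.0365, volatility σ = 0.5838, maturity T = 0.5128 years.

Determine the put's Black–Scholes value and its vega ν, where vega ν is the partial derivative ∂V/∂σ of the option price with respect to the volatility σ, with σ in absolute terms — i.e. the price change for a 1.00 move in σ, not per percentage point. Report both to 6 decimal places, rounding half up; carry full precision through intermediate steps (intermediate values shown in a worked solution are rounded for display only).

price = 18.015683
ν = 25.694999

σ√T = 0.5838·√0.5128 = 0.418060
d₁ = (ln(S/K) + (r+σ²/2)T) / (σ√T) = (ln(90.22/97.08) + (0.0365+0.5838²/2)·0.5128) / 0.418060 = (-0.073284 + 0.106104) / 0.418060 = 0.078505
d₂ = d₁ − σ√T = 0.078505 − 0.418060 = -0.339554
e^{−rT} = e^{−0.0365·0.5128} = 0.981457
N(−d₁) = 0.468713,  N(−d₂) = 0.632904
Put price V = K·e^{−rT}·N(−d₂) − S·N(−d₁) = 60.302980 − 42.287297 = 18.015683
φ(d₁) = (1/√(2π))·e^{−d₁²/2} = 0.397715
ν = S·φ(d₁)·√T = 25.694999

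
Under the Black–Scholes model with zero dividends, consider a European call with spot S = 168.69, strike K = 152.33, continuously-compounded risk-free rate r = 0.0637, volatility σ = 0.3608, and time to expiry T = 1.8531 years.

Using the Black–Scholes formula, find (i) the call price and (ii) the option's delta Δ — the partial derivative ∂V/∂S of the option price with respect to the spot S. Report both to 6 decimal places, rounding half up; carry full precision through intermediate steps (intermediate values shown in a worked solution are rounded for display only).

σ√T = 0.3608·√1.8531 = 0.491152
d₁ = (ln(S/K) + (r+σ²/2)T) / (σ√T) = (ln(168.69/152.33) + (0.0637+0.3608²/2)·1.8531) / 0.491152 = (0.102013 + 0.238658) / 0.491152 = 0.693616
d₂ = d₁ − σ√T = 0.693616 − 0.491152 = 0.202464
e^{−rT} = e^{−0.0637·1.8531} = 0.888658
N(d₁) = 0.756039,  N(d₂) = 0.580223
Call price V = S·N(d₁) − K·e^{−rT}·N(d₂) = 127.536152 − 78.544413 = 48.991739
Δ = N(d₁) = 0.756039

price = 48.991739
Δ = 0.756039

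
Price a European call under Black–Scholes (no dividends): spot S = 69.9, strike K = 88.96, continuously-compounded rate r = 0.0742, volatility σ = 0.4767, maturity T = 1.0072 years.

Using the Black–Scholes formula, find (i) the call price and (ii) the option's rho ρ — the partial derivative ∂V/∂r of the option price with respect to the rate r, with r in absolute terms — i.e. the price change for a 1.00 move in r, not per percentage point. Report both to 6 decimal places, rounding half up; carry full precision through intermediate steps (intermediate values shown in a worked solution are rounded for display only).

σ√T = 0.4767·√1.0072 = 0.478413
d₁ = (ln(S/K) + (r+σ²/2)T) / (σ√T) = (ln(69.9/88.96) + (0.0742+0.4767²/2)·1.0072) / 0.478413 = (-0.241121 + 0.189174) / 0.478413 = -0.108583
d₂ = d₁ − σ√T = -0.108583 − 0.478413 = -0.586996
e^{−rT} = e^{−0.0742·1.0072} = 0.927990
N(d₁) = 0.456767,  N(d₂) = 0.278603
Call price V = S·N(d₁) − K·e^{−rT}·N(d₂) = 31.927993 − 22.999812 = 8.928181
ρ = K·T·e^{−rT}·N(d₂) = 23.165411

price = 8.928181
ρ = 23.165411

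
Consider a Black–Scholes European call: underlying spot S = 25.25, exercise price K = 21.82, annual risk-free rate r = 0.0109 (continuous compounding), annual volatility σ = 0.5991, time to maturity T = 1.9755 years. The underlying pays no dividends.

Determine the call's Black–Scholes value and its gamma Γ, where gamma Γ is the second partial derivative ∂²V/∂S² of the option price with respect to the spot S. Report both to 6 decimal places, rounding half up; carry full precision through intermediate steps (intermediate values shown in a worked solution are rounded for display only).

price = 9.691102
Γ = 0.015483

σ√T = 0.5991·√1.9755 = 0.842050
d₁ = (ln(S/K) + (r+σ²/2)T) / (σ√T) = (ln(25.25/21.82) + (0.0109+0.5991²/2)·1.9755) / 0.842050 = (0.145999 + 0.376057) / 0.842050 = 0.619982
d₂ = d₁ − σ√T = 0.619982 − 0.842050 = -0.222067
e^{−rT} = e^{−0.0109·1.9755} = 0.978697
N(d₁) = 0.732365,  N(d₂) = 0.412131
Call price V = S·N(d₁) − K·e^{−rT}·N(d₂) = 18.492224 − 8.801122 = 9.691102
φ(d₁) = (1/√(2π))·e^{−d₁²/2} = 0.329188
Γ = φ(d₁) / (S·σ·√T) = 0.015483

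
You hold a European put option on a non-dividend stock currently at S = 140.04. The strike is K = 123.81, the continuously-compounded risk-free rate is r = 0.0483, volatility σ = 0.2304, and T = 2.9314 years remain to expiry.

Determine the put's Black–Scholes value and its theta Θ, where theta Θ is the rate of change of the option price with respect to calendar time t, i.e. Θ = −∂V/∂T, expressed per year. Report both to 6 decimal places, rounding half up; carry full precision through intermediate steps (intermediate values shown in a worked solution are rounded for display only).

σ√T = 0.2304·√2.9314 = 0.394475
d₁ = (ln(S/K) + (r+σ²/2)T) / (σ√T) = (ln(140.04/123.81) + (0.0483+0.2304²/2)·2.9314) / 0.394475 = (0.123180 + 0.219392) / 0.394475 = 0.868424
d₂ = d₁ − σ√T = 0.868424 − 0.394475 = 0.473949
e^{−rT} = e^{−0.0483·2.9314} = 0.867980
N(−d₁) = 0.192581,  N(−d₂) = 0.317768
Put price V = K·e^{−rT}·N(−d₂) − S·N(−d₁) = 34.148839 − 26.969056 = 7.179784
φ(d₁) = (1/√(2π))·e^{−d₁²/2} = 0.273619
Θ = −S·φ(d₁)·σ/(2√T) + r·K·e^{−rT}·N(−d₂) = −2.578180 + 1.649389 = -0.928791

price = 7.179784
Θ = -0.928791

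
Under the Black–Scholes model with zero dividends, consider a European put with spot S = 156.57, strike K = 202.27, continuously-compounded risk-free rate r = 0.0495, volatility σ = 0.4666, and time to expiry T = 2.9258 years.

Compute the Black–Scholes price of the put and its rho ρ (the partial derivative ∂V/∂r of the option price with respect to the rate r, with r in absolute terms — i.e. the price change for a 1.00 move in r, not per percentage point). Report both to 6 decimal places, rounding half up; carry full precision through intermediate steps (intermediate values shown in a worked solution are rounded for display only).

price = 61.104535
ρ = -360.903908

σ√T = 0.4666·√2.9258 = 0.798118
d₁ = (ln(S/K) + (r+σ²/2)T) / (σ√T) = (ln(156.57/202.27) + (0.0495+0.4666²/2)·2.9258) / 0.798118 = (-0.256100 + 0.463323) / 0.798118 = 0.259640
d₂ = d₁ − σ√T = 0.259640 − 0.798118 = -0.538478
e^{−rT} = e^{−0.0495·2.9258} = 0.865172
N(−d₁) = 0.397571,  N(−d₂) = 0.704877
Put price V = K·e^{−rT}·N(−d₂) − S·N(−d₁) = 123.352214 − 62.247680 = 61.104535
ρ = −K·T·e^{−rT}·N(−d₂) = -360.903908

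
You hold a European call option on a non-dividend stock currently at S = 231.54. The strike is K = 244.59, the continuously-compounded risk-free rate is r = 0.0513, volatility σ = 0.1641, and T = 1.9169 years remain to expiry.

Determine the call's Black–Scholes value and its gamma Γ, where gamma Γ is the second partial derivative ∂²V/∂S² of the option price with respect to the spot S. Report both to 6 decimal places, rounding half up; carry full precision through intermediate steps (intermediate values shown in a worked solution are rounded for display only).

σ√T = 0.1641·√1.9169 = 0.227200
d₁ = (ln(S/K) + (r+σ²/2)T) / (σ√T) = (ln(231.54/244.59) + (0.0513+0.1641²/2)·1.9169) / 0.227200 = (-0.054831 + 0.124147) / 0.227200 = 0.305089
d₂ = d₁ − σ√T = 0.305089 − 0.227200 = 0.077889
e^{−rT} = e^{−0.0513·1.9169} = 0.906343
N(d₁) = 0.619851,  N(d₂) = 0.531042
Call price V = S·N(d₁) − K·e^{−rT}·N(d₂) = 143.520248 − 117.722693 = 25.797555
φ(d₁) = (1/√(2π))·e^{−d₁²/2} = 0.380801
Γ = φ(d₁) / (S·σ·√T) = 0.007239

price = 25.797555
Γ = 0.007239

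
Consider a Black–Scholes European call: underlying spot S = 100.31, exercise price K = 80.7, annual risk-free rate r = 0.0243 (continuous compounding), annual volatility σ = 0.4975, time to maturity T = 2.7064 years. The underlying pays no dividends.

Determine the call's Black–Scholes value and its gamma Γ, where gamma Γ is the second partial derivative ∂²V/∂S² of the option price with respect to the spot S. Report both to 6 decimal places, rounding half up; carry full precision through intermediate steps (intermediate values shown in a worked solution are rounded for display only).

price = 41.857298
Γ = 0.003653

σ√T = 0.4975·√2.7064 = 0.818444
d₁ = (ln(S/K) + (r+σ²/2)T) / (σ√T) = (ln(100.31/80.7) + (0.0243+0.4975²/2)·2.7064) / 0.818444 = (0.217527 + 0.400691) / 0.818444 = 0.755357
d₂ = d₁ − σ√T = 0.755357 − 0.818444 = -0.063087
e^{−rT} = e^{−0.0243·2.7064} = 0.936350
N(d₁) = 0.774983,  N(d₂) = 0.474849
Call price V = S·N(d₁) − K·e^{−rT}·N(d₂) = 77.738513 − 35.881215 = 41.857298
φ(d₁) = (1/√(2π))·e^{−d₁²/2} = 0.299926
Γ = φ(d₁) / (S·σ·√T) = 0.003653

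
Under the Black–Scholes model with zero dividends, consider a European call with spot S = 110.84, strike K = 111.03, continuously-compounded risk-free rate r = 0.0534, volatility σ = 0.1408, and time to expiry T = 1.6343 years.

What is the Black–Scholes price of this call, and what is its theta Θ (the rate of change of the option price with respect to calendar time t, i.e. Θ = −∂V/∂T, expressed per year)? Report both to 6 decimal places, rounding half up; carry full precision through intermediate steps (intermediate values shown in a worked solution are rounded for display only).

price = 13.009528
Θ = -5.607257

σ√T = 0.1408·√1.6343 = 0.179998
d₁ = (ln(S/K) + (r+σ²/2)T) / (σ√T) = (ln(110.84/111.03) + (0.0534+0.1408²/2)·1.6343) / 0.179998 = (-0.001713 + 0.103471) / 0.179998 = 0.565331
d₂ = d₁ − σ√T = 0.565331 − 0.179998 = 0.385332
e^{−rT} = e^{−0.0534·1.6343} = 0.916428
N(d₁) = 0.714076,  N(d₂) = 0.650004
Call price V = S·N(d₁) − K·e^{−rT}·N(d₂) = 79.148139 − 66.138611 = 13.009528
φ(d₁) = (1/√(2π))·e^{−d₁²/2} = 0.340024
Θ = −S·φ(d₁)·σ/(2√T) − r·K·e^{−rT}·N(d₂) = −2.075455 − 3.531802 = -5.607257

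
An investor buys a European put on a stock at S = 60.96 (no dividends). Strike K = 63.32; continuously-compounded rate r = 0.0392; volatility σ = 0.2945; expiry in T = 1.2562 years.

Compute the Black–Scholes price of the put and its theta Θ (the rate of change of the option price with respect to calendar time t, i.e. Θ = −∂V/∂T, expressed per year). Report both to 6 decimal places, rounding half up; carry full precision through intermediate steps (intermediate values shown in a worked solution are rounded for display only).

price = 7.609586
Θ = -1.827834

σ√T = 0.2945·√1.2562 = 0.330077
d₁ = (ln(S/K) + (r+σ²/2)T) / (σ√T) = (ln(60.96/63.32) + (0.0392+0.2945²/2)·1.2562) / 0.330077 = (-0.037983 + 0.103718) / 0.330077 = 0.199151
d₂ = d₁ − σ√T = 0.199151 − 0.330077 = -0.130926
e^{−rT} = e^{−0.0392·1.2562} = 0.951950
N(−d₁) = 0.421072,  N(−d₂) = 0.552083
Put price V = K·e^{−rT}·N(−d₂) − S·N(−d₁) = 33.278161 − 25.668575 = 7.609586
φ(d₁) = (1/√(2π))·e^{−d₁²/2} = 0.391109
Θ = −S·φ(d₁)·σ/(2√T) + r·K·e^{−rT}·N(−d₂) = −3.132338 + 1.304504 = -1.827834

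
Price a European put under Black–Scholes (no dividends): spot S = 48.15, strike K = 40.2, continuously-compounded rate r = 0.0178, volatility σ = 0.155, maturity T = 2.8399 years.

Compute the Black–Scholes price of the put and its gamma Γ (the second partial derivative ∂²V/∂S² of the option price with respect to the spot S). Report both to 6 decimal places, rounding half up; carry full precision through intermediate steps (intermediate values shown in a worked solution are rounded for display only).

σ√T = 0.155·√2.8399 = 0.261206
d₁ = (ln(S/K) + (r+σ²/2)T) / (σ√T) = (ln(48.15/40.2) + (0.0178+0.155²/2)·2.8399) / 0.261206 = (0.180454 + 0.084665) / 0.261206 = 1.014979
d₂ = d₁ − σ√T = 1.014979 − 0.261206 = 0.753773
e^{−rT} = e^{−0.0178·2.8399} = 0.950706
N(−d₁) = 0.155058,  N(−d₂) = 0.225493
Put price V = K·e^{−rT}·N(−d₂) − S·N(−d₁) = 8.617970 − 7.466038 = 1.151932
φ(d₁) = (1/√(2π))·e^{−d₁²/2} = 0.238347
Γ = φ(d₁) / (S·σ·√T) = 0.018951

price = 1.151932
Γ = 0.018951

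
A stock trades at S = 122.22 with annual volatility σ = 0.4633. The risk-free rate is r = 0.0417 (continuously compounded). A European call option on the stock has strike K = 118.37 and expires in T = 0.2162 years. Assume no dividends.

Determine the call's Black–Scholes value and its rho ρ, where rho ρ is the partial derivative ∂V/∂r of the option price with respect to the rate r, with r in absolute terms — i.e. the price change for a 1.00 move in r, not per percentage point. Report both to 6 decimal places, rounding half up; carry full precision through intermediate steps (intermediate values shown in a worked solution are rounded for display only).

price = 12.913891
ρ = 13.516951

σ√T = 0.4633·√0.2162 = 0.215422
d₁ = (ln(S/K) + (r+σ²/2)T) / (σ√T) = (ln(122.22/118.37) + (0.0417+0.4633²/2)·0.2162) / 0.215422 = (0.032007 + 0.032219) / 0.215422 = 0.298142
d₂ = d₁ − σ√T = 0.298142 − 0.215422 = 0.082719
e^{−rT} = e^{−0.0417·0.2162} = 0.991025
N(d₁) = 0.617202,  N(d₂) = 0.532963
Call price V = S·N(d₁) − K·e^{−rT}·N(d₂) = 75.434480 − 62.520590 = 12.913891
ρ = K·T·e^{−rT}·N(d₂) = 13.516951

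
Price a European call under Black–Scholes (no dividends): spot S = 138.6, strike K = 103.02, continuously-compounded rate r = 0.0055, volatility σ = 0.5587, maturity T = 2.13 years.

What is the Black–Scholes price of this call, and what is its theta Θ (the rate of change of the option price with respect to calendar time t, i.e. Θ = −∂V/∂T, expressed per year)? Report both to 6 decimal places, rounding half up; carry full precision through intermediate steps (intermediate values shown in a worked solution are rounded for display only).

σ√T = 0.5587·√2.13 = 0.815396
d₁ = (ln(S/K) + (r+σ²/2)T) / (σ√T) = (ln(138.6/103.02) + (0.0055+0.5587²/2)·2.13) / 0.815396 = (0.296669 + 0.344150) / 0.815396 = 0.785899
d₂ = d₁ − σ√T = 0.785899 − 0.815396 = -0.029496
e^{−rT} = e^{−0.0055·2.13} = 0.988353
N(d₁) = 0.784037,  N(d₂) = 0.488234
Call price V = S·N(d₁) − K·e^{−rT}·N(d₂) = 108.667500 − 49.712102 = 58.955399
φ(d₁) = (1/√(2π))·e^{−d₁²/2} = 0.292949
Θ = −S·φ(d₁)·σ/(2√T) − r·K·e^{−rT}·N(d₂) = −7.771660 − 0.273417 = -8.045077

price = 58.955399
Θ = -8.045077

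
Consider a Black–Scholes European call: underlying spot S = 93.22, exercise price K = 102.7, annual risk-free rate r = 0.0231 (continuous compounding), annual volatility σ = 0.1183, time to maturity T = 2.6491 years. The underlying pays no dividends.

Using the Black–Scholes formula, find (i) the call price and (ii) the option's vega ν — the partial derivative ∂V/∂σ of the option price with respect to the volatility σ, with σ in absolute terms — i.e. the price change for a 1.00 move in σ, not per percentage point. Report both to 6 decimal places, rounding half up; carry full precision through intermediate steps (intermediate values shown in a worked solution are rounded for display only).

price = 5.711539
ν = 60.290919

σ√T = 0.1183·√2.6491 = 0.192546
d₁ = (ln(S/K) + (r+σ²/2)T) / (σ√T) = (ln(93.22/102.7) + (0.0231+0.1183²/2)·2.6491) / 0.192546 = (-0.096850 + 0.079731) / 0.192546 = -0.088907
d₂ = d₁ − σ√T = -0.088907 − 0.192546 = -0.281453
e^{−rT} = e^{−0.0231·2.6491} = 0.940641
N(d₁) = 0.464578,  N(d₂) = 0.389182
Call price V = S·N(d₁) − K·e^{−rT}·N(d₂) = 43.307949 − 37.596410 = 5.711539
φ(d₁) = (1/√(2π))·e^{−d₁²/2} = 0.397369
ν = S·φ(d₁)·√T = 60.290919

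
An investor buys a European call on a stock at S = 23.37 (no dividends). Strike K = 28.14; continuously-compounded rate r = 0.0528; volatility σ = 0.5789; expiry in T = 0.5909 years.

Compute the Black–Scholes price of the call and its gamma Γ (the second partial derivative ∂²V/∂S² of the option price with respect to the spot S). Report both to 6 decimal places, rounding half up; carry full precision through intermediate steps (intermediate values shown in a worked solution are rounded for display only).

price = 2.767110
Γ = 0.038064

σ√T = 0.5789·√0.5909 = 0.445001
d₁ = (ln(S/K) + (r+σ²/2)T) / (σ√T) = (ln(23.37/28.14) + (0.0528+0.5789²/2)·0.5909) / 0.445001 = (-0.185739 + 0.130212) / 0.445001 = -0.124779
d₂ = d₁ − σ√T = -0.124779 − 0.445001 = -0.569779
e^{−rT} = e^{−0.0528·0.5909} = 0.969282
N(d₁) = 0.450349,  N(d₂) = 0.284414
Call price V = S·N(d₁) − K·e^{−rT}·N(d₂) = 10.524664 − 7.757554 = 2.767110
φ(d₁) = (1/√(2π))·e^{−d₁²/2} = 0.395849
Γ = φ(d₁) / (S·σ·√T) = 0.038064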